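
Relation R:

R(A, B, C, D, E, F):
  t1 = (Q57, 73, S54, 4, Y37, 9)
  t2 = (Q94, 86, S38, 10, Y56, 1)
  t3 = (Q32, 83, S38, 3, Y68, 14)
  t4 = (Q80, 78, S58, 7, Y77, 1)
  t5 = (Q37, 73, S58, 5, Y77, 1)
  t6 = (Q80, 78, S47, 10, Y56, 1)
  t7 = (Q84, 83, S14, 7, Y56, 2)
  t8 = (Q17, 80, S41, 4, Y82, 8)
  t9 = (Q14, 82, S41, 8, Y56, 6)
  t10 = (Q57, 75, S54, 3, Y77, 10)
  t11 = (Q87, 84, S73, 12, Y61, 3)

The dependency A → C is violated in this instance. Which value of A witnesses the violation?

Q80

A=Q57: rows 1, 10 → C = S54, S54 ✓
A=Q94: row 2 → C = S38 ✓
A=Q32: row 3 → C = S38 ✓
A=Q80: rows 4, 6 → C takes values {S58, S47} — violation
A=Q37: row 5 → C = S58 ✓
A=Q84: row 7 → C = S14 ✓
A=Q17: row 8 → C = S41 ✓
A=Q14: row 9 → C = S41 ✓
A=Q87: row 11 → C = S73 ✓
The only A value with inconsistent C is A=Q80.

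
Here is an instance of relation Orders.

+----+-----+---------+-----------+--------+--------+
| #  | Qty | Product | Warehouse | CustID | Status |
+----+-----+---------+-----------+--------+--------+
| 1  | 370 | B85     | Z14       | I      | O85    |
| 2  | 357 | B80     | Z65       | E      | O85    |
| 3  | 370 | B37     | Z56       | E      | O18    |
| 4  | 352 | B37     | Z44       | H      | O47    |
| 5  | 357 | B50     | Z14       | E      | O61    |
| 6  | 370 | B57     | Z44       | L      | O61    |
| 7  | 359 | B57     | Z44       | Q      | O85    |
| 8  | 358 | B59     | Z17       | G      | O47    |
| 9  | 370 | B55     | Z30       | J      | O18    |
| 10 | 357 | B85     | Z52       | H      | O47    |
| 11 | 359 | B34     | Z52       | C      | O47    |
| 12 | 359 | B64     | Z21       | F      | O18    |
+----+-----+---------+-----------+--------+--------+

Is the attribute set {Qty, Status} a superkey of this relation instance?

No

Rows 3 and 9 have the same {Qty, Status} value (Qty=370, Status=O18) but are distinct tuples, so {Qty, Status} does not determine every attribute — not a superkey.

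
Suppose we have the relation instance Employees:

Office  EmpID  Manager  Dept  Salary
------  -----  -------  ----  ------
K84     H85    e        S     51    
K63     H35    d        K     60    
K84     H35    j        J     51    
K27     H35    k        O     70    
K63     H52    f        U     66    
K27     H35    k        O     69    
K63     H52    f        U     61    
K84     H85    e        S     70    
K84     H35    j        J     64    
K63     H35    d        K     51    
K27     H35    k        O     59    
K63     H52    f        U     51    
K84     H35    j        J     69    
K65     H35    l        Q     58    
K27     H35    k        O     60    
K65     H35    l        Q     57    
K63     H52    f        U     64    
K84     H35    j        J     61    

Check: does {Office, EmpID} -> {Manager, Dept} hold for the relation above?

(Office=K84, EmpID=H85): 2 rows → {Manager,Dept} = (e, S), (e, S) ✓
(Office=K63, EmpID=H35): 2 rows → {Manager,Dept} = (d, K), (d, K) ✓
(Office=K84, EmpID=H35): 4 rows → {Manager,Dept} = (j, J), (j, J), (j, J), (j, J) ✓
(Office=K27, EmpID=H35): 4 rows → {Manager,Dept} = (k, O), (k, O), (k, O), (k, O) ✓
(Office=K63, EmpID=H52): 4 rows → {Manager,Dept} = (f, U), (f, U), (f, U), (f, U) ✓
(Office=K65, EmpID=H35): 2 rows → {Manager,Dept} = (l, Q), (l, Q) ✓
Every {Office, EmpID} value is associated with a single {Manager, Dept} value, so {Office, EmpID} -> {Manager, Dept} holds.

Yes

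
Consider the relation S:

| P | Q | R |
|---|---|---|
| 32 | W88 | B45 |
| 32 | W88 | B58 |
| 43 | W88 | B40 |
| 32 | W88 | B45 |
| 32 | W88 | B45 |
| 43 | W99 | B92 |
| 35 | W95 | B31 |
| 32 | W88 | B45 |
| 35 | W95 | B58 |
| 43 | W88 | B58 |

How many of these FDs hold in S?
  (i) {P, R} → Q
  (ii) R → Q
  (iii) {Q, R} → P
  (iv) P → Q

(i) {P, R} → Q: every LHS value maps to a single RHS value — holds.
(ii) R → Q: R=B58: 3 rows → Q takes values {W88, W95} — violation — fails.
(iii) {Q, R} → P: (Q=W88, R=B58): 2 rows → P takes values {32, 43} — violation — fails.
(iv) P → Q: P=43: 3 rows → Q takes values {W88, W99} — violation — fails.
1 of the 4 dependencies holds.

1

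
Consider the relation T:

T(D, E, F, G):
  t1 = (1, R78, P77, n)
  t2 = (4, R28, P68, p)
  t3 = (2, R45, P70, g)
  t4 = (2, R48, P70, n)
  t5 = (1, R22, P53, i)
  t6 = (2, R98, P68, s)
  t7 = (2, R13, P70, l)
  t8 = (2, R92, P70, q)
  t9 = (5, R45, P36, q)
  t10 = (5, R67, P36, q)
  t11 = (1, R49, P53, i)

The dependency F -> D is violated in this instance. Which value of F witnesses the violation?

F=P77: row 1 → D = 1 ✓
F=P68: rows 2, 6 → D takes values {4, 2} — violation
F=P70: rows 3, 4, 7, 8 → D = 2, 2, 2, 2 ✓
F=P53: rows 5, 11 → D = 1, 1 ✓
F=P36: rows 9, 10 → D = 5, 5 ✓
The only F value with inconsistent D is F=P68.

P68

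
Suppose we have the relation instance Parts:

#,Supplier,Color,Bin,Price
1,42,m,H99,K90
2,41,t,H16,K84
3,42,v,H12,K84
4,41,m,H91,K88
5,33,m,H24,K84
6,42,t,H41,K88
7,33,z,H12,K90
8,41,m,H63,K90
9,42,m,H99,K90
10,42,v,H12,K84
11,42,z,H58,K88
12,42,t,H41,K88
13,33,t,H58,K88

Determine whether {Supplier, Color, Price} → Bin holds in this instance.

(Supplier=42, Color=m, Price=K90): rows 1, 9 → Bin = H99, H99 ✓
(Supplier=41, Color=t, Price=K84): row 2 → Bin = H16 ✓
(Supplier=42, Color=v, Price=K84): rows 3, 10 → Bin = H12, H12 ✓
(Supplier=41, Color=m, Price=K88): row 4 → Bin = H91 ✓
(Supplier=33, Color=m, Price=K84): row 5 → Bin = H24 ✓
(Supplier=42, Color=t, Price=K88): rows 6, 12 → Bin = H41, H41 ✓
(Supplier=33, Color=z, Price=K90): row 7 → Bin = H12 ✓
(Supplier=41, Color=m, Price=K90): row 8 → Bin = H63 ✓
(Supplier=42, Color=z, Price=K88): row 11 → Bin = H58 ✓
(Supplier=33, Color=t, Price=K88): row 13 → Bin = H58 ✓
Every {Supplier, Color, Price} value is associated with a single Bin value, so {Supplier, Color, Price} → Bin holds.

Yes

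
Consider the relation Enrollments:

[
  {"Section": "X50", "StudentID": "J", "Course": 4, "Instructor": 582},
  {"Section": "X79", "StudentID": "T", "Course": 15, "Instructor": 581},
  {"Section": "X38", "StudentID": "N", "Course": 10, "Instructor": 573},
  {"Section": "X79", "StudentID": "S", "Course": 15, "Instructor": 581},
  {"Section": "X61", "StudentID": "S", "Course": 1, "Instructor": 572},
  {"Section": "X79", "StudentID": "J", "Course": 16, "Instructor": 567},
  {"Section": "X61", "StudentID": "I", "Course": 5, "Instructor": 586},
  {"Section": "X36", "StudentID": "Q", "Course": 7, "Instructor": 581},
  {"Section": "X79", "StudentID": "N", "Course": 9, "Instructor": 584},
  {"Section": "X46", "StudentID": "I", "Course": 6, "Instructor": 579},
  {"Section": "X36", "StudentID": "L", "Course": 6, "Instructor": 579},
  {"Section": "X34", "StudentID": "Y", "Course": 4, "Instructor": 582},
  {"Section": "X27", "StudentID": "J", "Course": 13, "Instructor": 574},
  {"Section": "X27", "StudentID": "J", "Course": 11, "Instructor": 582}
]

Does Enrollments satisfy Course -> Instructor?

Yes

Course=4: 2 rows → Instructor = 582, 582 ✓
Course=15: 2 rows → Instructor = 581, 581 ✓
Course=10: 1 row → Instructor = 573 ✓
Course=1: 1 row → Instructor = 572 ✓
Course=16: 1 row → Instructor = 567 ✓
Course=5: 1 row → Instructor = 586 ✓
Course=7: 1 row → Instructor = 581 ✓
Course=9: 1 row → Instructor = 584 ✓
Course=6: 2 rows → Instructor = 579, 579 ✓
Course=13: 1 row → Instructor = 574 ✓
Course=11: 1 row → Instructor = 582 ✓
Every Course value is associated with a single Instructor value, so Course -> Instructor holds.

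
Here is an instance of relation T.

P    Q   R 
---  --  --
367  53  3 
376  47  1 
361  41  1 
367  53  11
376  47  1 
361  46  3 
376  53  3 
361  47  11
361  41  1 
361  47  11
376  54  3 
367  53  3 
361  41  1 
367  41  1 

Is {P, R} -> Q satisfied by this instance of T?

No

(P=367, R=3): 2 rows → Q = 53, 53 ✓
(P=376, R=1): 2 rows → Q = 47, 47 ✓
(P=361, R=1): 3 rows → Q = 41, 41, 41 ✓
(P=367, R=11): 1 row → Q = 53 ✓
(P=361, R=3): 1 row → Q = 46 ✓
(P=376, R=3): 2 rows → Q takes values {53, 54} — violation
(P=361, R=11): 2 rows → Q = 47, 47 ✓
(P=367, R=1): 1 row → Q = 41 ✓
Two rows agree on {P, R} but differ on Q, so {P, R} -> Q does not hold.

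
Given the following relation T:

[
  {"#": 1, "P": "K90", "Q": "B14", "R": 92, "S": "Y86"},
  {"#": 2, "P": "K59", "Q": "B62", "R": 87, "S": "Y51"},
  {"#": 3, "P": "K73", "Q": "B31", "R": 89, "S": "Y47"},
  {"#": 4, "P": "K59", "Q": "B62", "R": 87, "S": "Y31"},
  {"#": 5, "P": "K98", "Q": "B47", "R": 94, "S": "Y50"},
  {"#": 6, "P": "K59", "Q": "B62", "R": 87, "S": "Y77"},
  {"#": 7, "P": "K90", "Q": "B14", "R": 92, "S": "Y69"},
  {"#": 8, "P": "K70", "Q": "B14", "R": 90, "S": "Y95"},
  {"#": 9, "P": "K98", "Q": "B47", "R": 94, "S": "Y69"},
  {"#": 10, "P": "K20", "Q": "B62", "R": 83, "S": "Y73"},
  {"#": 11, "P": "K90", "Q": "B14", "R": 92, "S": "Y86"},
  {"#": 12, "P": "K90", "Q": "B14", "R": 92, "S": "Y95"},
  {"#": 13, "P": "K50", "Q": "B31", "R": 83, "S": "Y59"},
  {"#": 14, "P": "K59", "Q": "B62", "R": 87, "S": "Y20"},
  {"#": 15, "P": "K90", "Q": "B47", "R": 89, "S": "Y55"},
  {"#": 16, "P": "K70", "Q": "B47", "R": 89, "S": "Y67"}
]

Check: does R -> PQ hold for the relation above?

R=92: rows 1, 7, 11, 12 → {P,Q} = (K90, B14), (K90, B14), (K90, B14), (K90, B14) ✓
R=87: rows 2, 4, 6, 14 → {P,Q} = (K59, B62), (K59, B62), (K59, B62), (K59, B62) ✓
R=89: rows 3, 15, 16 → {P,Q} takes values {(K73, B31), (K90, B47), (K70, B47)} — violation
R=94: rows 5, 9 → {P,Q} = (K98, B47), (K98, B47) ✓
R=90: row 8 → {P,Q} = (K70, B14) ✓
R=83: rows 10, 13 → {P,Q} takes values {(K20, B62), (K50, B31)} — violation
Two rows agree on R but differ on PQ, so R -> PQ does not hold.

No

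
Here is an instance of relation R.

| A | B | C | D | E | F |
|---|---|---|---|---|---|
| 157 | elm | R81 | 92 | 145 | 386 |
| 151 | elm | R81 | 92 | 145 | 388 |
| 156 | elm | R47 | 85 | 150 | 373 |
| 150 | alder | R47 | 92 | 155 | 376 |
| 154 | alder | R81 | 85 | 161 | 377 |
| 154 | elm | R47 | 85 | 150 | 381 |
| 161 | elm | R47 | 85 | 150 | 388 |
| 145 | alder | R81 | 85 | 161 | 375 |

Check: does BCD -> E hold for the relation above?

Yes

(B=elm, C=R81, D=92): 2 rows → E = 145, 145 ✓
(B=elm, C=R47, D=85): 3 rows → E = 150, 150, 150 ✓
(B=alder, C=R47, D=92): 1 row → E = 155 ✓
(B=alder, C=R81, D=85): 2 rows → E = 161, 161 ✓
Every BCD value is associated with a single E value, so BCD -> E holds.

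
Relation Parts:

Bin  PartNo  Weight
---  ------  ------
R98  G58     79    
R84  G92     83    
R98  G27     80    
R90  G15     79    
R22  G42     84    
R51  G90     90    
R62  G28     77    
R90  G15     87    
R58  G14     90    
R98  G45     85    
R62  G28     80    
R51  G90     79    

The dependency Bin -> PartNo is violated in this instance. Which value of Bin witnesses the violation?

R98

Bin=R98: 3 rows → PartNo takes values {G58, G27, G45} — violation
Bin=R84: 1 row → PartNo = G92 ✓
Bin=R90: 2 rows → PartNo = G15, G15 ✓
Bin=R22: 1 row → PartNo = G42 ✓
Bin=R51: 2 rows → PartNo = G90, G90 ✓
Bin=R62: 2 rows → PartNo = G28, G28 ✓
Bin=R58: 1 row → PartNo = G14 ✓
The only Bin value with inconsistent PartNo is Bin=R98.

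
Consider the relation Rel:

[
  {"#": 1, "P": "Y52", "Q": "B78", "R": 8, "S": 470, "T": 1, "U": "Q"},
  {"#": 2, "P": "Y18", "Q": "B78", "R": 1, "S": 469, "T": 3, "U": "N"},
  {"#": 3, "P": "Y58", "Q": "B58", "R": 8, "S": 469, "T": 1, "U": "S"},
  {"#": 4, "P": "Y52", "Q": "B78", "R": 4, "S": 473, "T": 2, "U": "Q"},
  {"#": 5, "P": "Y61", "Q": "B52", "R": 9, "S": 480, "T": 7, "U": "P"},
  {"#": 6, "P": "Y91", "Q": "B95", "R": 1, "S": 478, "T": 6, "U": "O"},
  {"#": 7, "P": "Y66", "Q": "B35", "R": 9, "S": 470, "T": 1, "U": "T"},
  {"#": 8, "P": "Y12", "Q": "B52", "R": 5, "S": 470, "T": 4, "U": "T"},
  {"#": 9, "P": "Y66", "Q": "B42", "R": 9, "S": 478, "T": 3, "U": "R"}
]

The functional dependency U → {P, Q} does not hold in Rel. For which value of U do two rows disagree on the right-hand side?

T

U=Q: rows 1, 4 → {P,Q} = (Y52, B78), (Y52, B78) ✓
U=N: row 2 → {P,Q} = (Y18, B78) ✓
U=S: row 3 → {P,Q} = (Y58, B58) ✓
U=P: row 5 → {P,Q} = (Y61, B52) ✓
U=O: row 6 → {P,Q} = (Y91, B95) ✓
U=T: rows 7, 8 → {P,Q} takes values {(Y66, B35), (Y12, B52)} — violation
U=R: row 9 → {P,Q} = (Y66, B42) ✓
The only U value with inconsistent RHS is U=T.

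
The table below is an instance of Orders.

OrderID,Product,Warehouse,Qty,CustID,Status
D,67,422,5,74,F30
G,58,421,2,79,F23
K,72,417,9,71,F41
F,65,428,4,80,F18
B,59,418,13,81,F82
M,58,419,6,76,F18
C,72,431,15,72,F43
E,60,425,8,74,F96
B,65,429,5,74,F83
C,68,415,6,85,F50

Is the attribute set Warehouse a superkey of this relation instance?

Yes

All 10 rows have distinct Warehouse values, so Warehouse → (all attributes) holds and Warehouse is a superkey.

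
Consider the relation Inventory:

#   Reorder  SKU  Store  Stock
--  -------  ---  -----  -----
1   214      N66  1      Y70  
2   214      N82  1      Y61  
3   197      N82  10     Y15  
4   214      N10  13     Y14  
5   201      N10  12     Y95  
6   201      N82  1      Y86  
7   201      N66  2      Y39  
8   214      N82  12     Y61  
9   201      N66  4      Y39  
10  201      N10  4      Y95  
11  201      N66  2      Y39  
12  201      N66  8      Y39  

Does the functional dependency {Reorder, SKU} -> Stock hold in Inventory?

(Reorder=214, SKU=N66): row 1 → Stock = Y70 ✓
(Reorder=214, SKU=N82): rows 2, 8 → Stock = Y61, Y61 ✓
(Reorder=197, SKU=N82): row 3 → Stock = Y15 ✓
(Reorder=214, SKU=N10): row 4 → Stock = Y14 ✓
(Reorder=201, SKU=N10): rows 5, 10 → Stock = Y95, Y95 ✓
(Reorder=201, SKU=N82): row 6 → Stock = Y86 ✓
(Reorder=201, SKU=N66): rows 7, 9, 11, 12 → Stock = Y39, Y39, Y39, Y39 ✓
Every {Reorder, SKU} value is associated with a single Stock value, so {Reorder, SKU} -> Stock holds.

Yes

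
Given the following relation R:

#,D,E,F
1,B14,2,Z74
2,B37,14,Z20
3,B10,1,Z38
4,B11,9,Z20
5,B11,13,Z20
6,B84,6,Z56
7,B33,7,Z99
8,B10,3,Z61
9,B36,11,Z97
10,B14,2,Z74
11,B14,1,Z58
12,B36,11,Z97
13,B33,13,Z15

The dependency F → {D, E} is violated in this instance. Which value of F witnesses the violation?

F=Z74: rows 1, 10 → {D,E} = (B14, 2), (B14, 2) ✓
F=Z20: rows 2, 4, 5 → {D,E} takes values {(B37, 14), (B11, 9), (B11, 13)} — violation
F=Z38: row 3 → {D,E} = (B10, 1) ✓
F=Z56: row 6 → {D,E} = (B84, 6) ✓
F=Z99: row 7 → {D,E} = (B33, 7) ✓
F=Z61: row 8 → {D,E} = (B10, 3) ✓
F=Z97: rows 9, 12 → {D,E} = (B36, 11), (B36, 11) ✓
F=Z58: row 11 → {D,E} = (B14, 1) ✓
F=Z15: row 13 → {D,E} = (B33, 13) ✓
The only F value with inconsistent RHS is F=Z20.

Z20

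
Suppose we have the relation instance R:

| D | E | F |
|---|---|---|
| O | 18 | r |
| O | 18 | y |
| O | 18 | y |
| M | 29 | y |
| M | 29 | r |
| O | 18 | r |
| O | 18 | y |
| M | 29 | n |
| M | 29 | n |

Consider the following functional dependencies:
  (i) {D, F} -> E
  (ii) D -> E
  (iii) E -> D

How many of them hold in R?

3

(i) {D, F} -> E: every LHS value maps to a single RHS value — holds.
(ii) D -> E: every LHS value maps to a single RHS value — holds.
(iii) E -> D: every LHS value maps to a single RHS value — holds.
3 of the 3 dependencies hold.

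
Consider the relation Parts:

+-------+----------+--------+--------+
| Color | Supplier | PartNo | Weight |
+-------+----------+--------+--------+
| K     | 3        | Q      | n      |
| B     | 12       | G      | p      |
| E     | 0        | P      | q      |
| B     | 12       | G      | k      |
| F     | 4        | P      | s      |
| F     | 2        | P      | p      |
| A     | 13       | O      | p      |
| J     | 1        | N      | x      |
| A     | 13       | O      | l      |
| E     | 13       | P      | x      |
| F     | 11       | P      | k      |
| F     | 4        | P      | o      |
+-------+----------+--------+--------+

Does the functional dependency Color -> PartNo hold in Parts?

Yes

Color=K: 1 row → PartNo = Q ✓
Color=B: 2 rows → PartNo = G, G ✓
Color=E: 2 rows → PartNo = P, P ✓
Color=F: 4 rows → PartNo = P, P, P, P ✓
Color=A: 2 rows → PartNo = O, O ✓
Color=J: 1 row → PartNo = N ✓
Every Color value is associated with a single PartNo value, so Color -> PartNo holds.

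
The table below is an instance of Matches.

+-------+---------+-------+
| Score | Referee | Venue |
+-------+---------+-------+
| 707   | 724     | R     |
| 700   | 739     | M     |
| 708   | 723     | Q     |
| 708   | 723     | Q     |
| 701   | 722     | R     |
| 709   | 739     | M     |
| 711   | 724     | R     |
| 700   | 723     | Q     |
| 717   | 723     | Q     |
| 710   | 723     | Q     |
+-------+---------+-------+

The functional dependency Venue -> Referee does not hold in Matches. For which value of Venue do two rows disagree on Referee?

R

Venue=R: 3 rows → Referee takes values {724, 722} — violation
Venue=M: 2 rows → Referee = 739, 739 ✓
Venue=Q: 5 rows → Referee = 723, 723, 723, 723, 723 ✓
The only Venue value with inconsistent Referee is Venue=R.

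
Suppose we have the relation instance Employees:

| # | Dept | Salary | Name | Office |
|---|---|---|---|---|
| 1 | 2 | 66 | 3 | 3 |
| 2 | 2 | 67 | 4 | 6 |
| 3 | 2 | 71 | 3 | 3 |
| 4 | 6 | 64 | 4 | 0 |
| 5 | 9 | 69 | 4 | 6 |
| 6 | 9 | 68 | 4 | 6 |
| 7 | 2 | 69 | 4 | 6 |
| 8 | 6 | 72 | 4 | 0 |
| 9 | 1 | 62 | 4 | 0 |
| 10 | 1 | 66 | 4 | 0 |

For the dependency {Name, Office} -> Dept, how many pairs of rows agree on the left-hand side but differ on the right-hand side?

(Name=3, Office=3): all 2 rows agree on Dept — 0 pairs.
(Name=4, Office=6): violating pairs (2,5), (2,6), (5,7), (6,7) — 4 pairs.
(Name=4, Office=0): violating pairs (4,9), (4,10), (8,9), (8,10) — 4 pairs.

8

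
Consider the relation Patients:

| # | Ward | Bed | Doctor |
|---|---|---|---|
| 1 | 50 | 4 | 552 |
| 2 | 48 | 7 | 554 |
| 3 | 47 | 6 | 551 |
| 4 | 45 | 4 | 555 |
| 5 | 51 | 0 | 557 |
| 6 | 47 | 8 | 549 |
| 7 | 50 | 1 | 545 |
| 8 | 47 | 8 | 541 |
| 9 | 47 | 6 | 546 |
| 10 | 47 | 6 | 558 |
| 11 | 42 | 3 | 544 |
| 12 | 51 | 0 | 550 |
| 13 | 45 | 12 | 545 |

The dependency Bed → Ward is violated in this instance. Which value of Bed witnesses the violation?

4

Bed=4: rows 1, 4 → Ward takes values {50, 45} — violation
Bed=7: row 2 → Ward = 48 ✓
Bed=6: rows 3, 9, 10 → Ward = 47, 47, 47 ✓
Bed=0: rows 5, 12 → Ward = 51, 51 ✓
Bed=8: rows 6, 8 → Ward = 47, 47 ✓
Bed=1: row 7 → Ward = 50 ✓
Bed=3: row 11 → Ward = 42 ✓
Bed=12: row 13 → Ward = 45 ✓
The only Bed value with inconsistent Ward is Bed=4.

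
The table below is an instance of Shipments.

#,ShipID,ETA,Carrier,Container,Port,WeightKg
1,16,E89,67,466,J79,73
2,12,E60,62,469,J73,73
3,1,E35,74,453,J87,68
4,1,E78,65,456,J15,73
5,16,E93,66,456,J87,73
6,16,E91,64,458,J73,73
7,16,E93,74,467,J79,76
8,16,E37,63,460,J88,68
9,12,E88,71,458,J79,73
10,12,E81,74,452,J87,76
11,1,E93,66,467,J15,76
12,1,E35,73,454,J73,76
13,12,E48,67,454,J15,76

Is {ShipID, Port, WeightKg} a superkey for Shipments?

All 13 rows have distinct {ShipID, Port, WeightKg} values, so {ShipID, Port, WeightKg} → (all attributes) holds and {ShipID, Port, WeightKg} is a superkey.

Yes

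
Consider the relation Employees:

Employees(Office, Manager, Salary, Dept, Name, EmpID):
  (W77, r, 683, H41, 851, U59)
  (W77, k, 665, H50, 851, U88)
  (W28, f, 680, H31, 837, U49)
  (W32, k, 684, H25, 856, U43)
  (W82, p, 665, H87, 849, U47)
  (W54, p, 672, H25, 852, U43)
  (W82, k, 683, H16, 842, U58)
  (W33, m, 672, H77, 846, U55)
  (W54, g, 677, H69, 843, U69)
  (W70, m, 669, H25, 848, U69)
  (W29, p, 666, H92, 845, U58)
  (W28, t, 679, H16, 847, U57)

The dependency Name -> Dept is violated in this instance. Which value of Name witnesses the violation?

851

Name=851: 2 rows → Dept takes values {H41, H50} — violation
Name=837: 1 row → Dept = H31 ✓
Name=856: 1 row → Dept = H25 ✓
Name=849: 1 row → Dept = H87 ✓
Name=852: 1 row → Dept = H25 ✓
Name=842: 1 row → Dept = H16 ✓
Name=846: 1 row → Dept = H77 ✓
Name=843: 1 row → Dept = H69 ✓
Name=848: 1 row → Dept = H25 ✓
Name=845: 1 row → Dept = H92 ✓
Name=847: 1 row → Dept = H16 ✓
The only Name value with inconsistent Dept is Name=851.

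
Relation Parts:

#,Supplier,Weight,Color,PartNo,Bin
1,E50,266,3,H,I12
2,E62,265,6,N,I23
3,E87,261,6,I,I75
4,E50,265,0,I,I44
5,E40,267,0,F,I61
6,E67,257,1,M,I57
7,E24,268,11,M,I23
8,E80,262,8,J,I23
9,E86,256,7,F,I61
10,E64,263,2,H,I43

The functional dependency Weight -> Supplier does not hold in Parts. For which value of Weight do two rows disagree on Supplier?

Weight=266: row 1 → Supplier = E50 ✓
Weight=265: rows 2, 4 → Supplier takes values {E62, E50} — violation
Weight=261: row 3 → Supplier = E87 ✓
Weight=267: row 5 → Supplier = E40 ✓
Weight=257: row 6 → Supplier = E67 ✓
Weight=268: row 7 → Supplier = E24 ✓
Weight=262: row 8 → Supplier = E80 ✓
Weight=256: row 9 → Supplier = E86 ✓
Weight=263: row 10 → Supplier = E64 ✓
The only Weight value with inconsistent Supplier is Weight=265.

265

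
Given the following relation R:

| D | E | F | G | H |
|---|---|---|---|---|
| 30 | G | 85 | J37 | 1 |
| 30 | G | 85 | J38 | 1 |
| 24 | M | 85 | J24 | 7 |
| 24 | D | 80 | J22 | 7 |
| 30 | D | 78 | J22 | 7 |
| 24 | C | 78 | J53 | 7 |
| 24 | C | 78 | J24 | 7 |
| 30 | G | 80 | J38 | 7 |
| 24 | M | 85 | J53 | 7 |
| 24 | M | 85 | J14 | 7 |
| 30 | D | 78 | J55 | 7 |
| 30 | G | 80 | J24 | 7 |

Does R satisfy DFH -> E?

(D=30, F=85, H=1): 2 rows → E = G, G ✓
(D=24, F=85, H=7): 3 rows → E = M, M, M ✓
(D=24, F=80, H=7): 1 row → E = D ✓
(D=30, F=78, H=7): 2 rows → E = D, D ✓
(D=24, F=78, H=7): 2 rows → E = C, C ✓
(D=30, F=80, H=7): 2 rows → E = G, G ✓
Every DFH value is associated with a single E value, so DFH -> E holds.

Yes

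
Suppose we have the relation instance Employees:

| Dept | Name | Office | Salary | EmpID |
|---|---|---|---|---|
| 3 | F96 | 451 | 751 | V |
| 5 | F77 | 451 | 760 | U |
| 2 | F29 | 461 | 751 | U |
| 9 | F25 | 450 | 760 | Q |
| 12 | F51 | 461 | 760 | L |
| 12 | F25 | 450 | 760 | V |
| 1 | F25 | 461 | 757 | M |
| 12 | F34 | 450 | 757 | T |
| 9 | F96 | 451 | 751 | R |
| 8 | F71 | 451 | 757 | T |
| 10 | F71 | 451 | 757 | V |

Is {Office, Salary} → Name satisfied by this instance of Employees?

Yes

(Office=451, Salary=751): 2 rows → Name = F96, F96 ✓
(Office=451, Salary=760): 1 row → Name = F77 ✓
(Office=461, Salary=751): 1 row → Name = F29 ✓
(Office=450, Salary=760): 2 rows → Name = F25, F25 ✓
(Office=461, Salary=760): 1 row → Name = F51 ✓
(Office=461, Salary=757): 1 row → Name = F25 ✓
(Office=450, Salary=757): 1 row → Name = F34 ✓
(Office=451, Salary=757): 2 rows → Name = F71, F71 ✓
Every {Office, Salary} value is associated with a single Name value, so {Office, Salary} → Name holds.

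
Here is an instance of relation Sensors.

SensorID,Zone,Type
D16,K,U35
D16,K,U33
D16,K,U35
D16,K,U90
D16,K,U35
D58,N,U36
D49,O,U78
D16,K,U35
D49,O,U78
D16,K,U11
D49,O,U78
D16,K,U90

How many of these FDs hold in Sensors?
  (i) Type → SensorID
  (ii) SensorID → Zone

(i) Type → SensorID: every LHS value maps to a single RHS value — holds.
(ii) SensorID → Zone: every LHS value maps to a single RHS value — holds.
2 of the 2 dependencies hold.

2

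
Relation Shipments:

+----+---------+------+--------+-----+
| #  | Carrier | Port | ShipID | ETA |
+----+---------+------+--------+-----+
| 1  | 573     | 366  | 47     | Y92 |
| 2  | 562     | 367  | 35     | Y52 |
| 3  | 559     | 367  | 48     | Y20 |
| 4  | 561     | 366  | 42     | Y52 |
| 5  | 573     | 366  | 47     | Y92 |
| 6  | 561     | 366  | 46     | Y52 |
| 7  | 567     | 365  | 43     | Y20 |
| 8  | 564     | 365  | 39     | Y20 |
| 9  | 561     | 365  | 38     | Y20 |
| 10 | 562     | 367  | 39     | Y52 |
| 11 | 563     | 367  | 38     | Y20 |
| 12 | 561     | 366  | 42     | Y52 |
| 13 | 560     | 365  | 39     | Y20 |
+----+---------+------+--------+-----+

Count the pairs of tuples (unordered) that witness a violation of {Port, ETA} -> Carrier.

7

(Port=366, ETA=Y92): all 2 rows agree on Carrier — 0 pairs.
(Port=367, ETA=Y52): all 2 rows agree on Carrier — 0 pairs.
(Port=367, ETA=Y20): violating pairs (3,11) — 1 pair.
(Port=366, ETA=Y52): all 3 rows agree on Carrier — 0 pairs.
(Port=365, ETA=Y20): violating pairs (7,8), (7,9), (7,13), (8,9), (8,13), (9,13) — 6 pairs.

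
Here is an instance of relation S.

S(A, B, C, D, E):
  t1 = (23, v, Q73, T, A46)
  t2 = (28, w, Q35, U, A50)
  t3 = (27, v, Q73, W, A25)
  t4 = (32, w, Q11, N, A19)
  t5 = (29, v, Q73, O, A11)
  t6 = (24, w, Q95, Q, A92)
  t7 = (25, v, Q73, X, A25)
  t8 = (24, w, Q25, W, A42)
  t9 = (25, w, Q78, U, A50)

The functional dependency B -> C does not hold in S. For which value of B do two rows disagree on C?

w

B=v: rows 1, 3, 5, 7 → C = Q73, Q73, Q73, Q73 ✓
B=w: rows 2, 4, 6, 8, 9 → C takes values {Q35, Q11, Q95, Q25, Q78} — violation
The only B value with inconsistent C is B=w.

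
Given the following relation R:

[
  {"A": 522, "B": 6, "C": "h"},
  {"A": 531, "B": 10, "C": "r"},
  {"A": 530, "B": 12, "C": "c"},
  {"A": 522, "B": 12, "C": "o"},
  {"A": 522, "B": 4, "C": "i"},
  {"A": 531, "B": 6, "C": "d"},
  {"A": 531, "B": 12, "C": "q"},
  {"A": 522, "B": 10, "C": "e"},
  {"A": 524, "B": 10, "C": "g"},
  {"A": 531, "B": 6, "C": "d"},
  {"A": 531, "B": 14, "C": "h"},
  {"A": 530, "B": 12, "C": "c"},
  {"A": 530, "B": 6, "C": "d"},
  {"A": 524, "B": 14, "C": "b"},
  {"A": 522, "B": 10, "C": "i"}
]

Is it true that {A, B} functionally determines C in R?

(A=522, B=6): 1 row → C = h ✓
(A=531, B=10): 1 row → C = r ✓
(A=530, B=12): 2 rows → C = c, c ✓
(A=522, B=12): 1 row → C = o ✓
(A=522, B=4): 1 row → C = i ✓
(A=531, B=6): 2 rows → C = d, d ✓
(A=531, B=12): 1 row → C = q ✓
(A=522, B=10): 2 rows → C takes values {e, i} — violation
(A=524, B=10): 1 row → C = g ✓
(A=531, B=14): 1 row → C = h ✓
(A=530, B=6): 1 row → C = d ✓
(A=524, B=14): 1 row → C = b ✓
Two rows agree on {A, B} but differ on C, so {A, B} → C does not hold.

No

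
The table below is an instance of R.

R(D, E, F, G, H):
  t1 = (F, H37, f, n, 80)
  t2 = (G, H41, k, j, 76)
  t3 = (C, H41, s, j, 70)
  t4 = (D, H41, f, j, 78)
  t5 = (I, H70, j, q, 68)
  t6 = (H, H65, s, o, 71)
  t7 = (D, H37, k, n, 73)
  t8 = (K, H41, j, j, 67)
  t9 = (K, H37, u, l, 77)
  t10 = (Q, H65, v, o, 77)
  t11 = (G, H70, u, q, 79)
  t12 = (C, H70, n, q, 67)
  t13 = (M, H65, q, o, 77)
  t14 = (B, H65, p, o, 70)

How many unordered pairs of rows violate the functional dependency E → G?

2

E=H37: violating pairs (1,9), (7,9) — 2 pairs.
E=H41: all 4 rows agree on G — 0 pairs.
E=H70: all 3 rows agree on G — 0 pairs.
E=H65: all 4 rows agree on G — 0 pairs.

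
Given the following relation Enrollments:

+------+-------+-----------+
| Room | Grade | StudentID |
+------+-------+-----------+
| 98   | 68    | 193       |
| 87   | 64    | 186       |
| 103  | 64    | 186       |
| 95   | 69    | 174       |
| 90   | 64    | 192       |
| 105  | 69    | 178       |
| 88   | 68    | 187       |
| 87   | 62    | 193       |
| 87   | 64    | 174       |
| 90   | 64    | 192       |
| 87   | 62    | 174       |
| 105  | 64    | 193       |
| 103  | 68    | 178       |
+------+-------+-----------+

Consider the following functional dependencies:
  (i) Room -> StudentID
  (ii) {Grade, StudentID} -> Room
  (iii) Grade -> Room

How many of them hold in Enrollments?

0

(i) Room -> StudentID: Room=87: 4 rows → StudentID takes values {186, 193, 174} — violation; Room=103: 2 rows → StudentID takes values {186, 178} — violation; Room=105: 2 rows → StudentID takes values {178, 193} — violation — fails.
(ii) {Grade, StudentID} -> Room: (Grade=64, StudentID=186): 2 rows → Room takes values {87, 103} — violation — fails.
(iii) Grade -> Room: Grade=68: 3 rows → Room takes values {98, 88, 103} — violation; Grade=64: 6 rows → Room takes values {87, 103, 90, 105} — violation; Grade=69: 2 rows → Room takes values {95, 105} — violation — fails.
None of the 3 dependencies hold.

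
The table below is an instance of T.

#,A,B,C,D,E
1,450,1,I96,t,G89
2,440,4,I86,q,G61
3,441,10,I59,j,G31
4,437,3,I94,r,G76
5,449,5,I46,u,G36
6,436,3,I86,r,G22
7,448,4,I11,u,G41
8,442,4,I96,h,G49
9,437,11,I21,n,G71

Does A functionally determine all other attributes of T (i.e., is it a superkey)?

Rows 4 and 9 have the same A value A=437 but are distinct tuples, so A does not determine every attribute — not a superkey.

No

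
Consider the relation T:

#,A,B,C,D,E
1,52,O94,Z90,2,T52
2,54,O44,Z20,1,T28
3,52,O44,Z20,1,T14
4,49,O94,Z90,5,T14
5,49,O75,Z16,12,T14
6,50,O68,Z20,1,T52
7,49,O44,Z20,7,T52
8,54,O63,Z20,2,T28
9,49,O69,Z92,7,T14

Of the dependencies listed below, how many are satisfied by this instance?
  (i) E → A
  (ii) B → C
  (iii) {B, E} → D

(i) E → A: E=T52: rows 1, 6, 7 → A takes values {52, 50, 49} — violation; E=T14: rows 3, 4, 5, 9 → A takes values {52, 49} — violation — fails.
(ii) B → C: every LHS value maps to a single RHS value — holds.
(iii) {B, E} → D: every LHS value maps to a single RHS value — holds.
2 of the 3 dependencies hold.

2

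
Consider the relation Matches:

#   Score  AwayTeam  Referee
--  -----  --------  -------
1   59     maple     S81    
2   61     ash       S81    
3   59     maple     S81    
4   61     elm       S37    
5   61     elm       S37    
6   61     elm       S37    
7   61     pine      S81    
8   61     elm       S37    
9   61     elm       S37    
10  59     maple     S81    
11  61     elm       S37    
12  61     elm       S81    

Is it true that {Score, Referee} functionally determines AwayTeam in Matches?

No

(Score=59, Referee=S81): rows 1, 3, 10 → AwayTeam = maple, maple, maple ✓
(Score=61, Referee=S81): rows 2, 7, 12 → AwayTeam takes values {ash, pine, elm} — violation
(Score=61, Referee=S37): rows 4, 5, 6, 8, 9, 11 → AwayTeam = elm, elm, elm, elm, elm, elm ✓
Two rows agree on {Score, Referee} but differ on AwayTeam, so {Score, Referee} -> AwayTeam does not hold.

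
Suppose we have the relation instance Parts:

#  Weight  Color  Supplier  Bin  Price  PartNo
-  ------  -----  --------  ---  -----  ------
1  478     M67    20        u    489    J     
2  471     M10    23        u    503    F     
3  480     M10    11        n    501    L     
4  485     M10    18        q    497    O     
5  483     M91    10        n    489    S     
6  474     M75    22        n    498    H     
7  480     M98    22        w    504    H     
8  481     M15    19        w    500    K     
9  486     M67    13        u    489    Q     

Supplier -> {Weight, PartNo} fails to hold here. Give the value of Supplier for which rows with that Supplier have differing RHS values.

22

Supplier=20: row 1 → {Weight,PartNo} = (478, J) ✓
Supplier=23: row 2 → {Weight,PartNo} = (471, F) ✓
Supplier=11: row 3 → {Weight,PartNo} = (480, L) ✓
Supplier=18: row 4 → {Weight,PartNo} = (485, O) ✓
Supplier=10: row 5 → {Weight,PartNo} = (483, S) ✓
Supplier=22: rows 6, 7 → {Weight,PartNo} takes values {(474, H), (480, H)} — violation
Supplier=19: row 8 → {Weight,PartNo} = (481, K) ✓
Supplier=13: row 9 → {Weight,PartNo} = (486, Q) ✓
The only Supplier value with inconsistent RHS is Supplier=22.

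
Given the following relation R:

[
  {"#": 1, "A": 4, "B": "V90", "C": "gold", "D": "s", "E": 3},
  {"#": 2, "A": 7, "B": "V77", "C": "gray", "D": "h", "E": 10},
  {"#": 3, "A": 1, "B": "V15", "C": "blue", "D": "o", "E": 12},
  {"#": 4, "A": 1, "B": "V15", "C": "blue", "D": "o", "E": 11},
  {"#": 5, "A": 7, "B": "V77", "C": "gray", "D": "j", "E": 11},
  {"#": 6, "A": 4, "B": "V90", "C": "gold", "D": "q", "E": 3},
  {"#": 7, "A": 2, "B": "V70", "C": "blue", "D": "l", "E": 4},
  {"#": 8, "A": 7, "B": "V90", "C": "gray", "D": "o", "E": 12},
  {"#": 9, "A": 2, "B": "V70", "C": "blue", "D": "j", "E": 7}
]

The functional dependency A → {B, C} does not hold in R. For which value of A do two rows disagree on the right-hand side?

7

A=4: rows 1, 6 → {B,C} = (V90, gold), (V90, gold) ✓
A=7: rows 2, 5, 8 → {B,C} takes values {(V77, gray), (V90, gray)} — violation
A=1: rows 3, 4 → {B,C} = (V15, blue), (V15, blue) ✓
A=2: rows 7, 9 → {B,C} = (V70, blue), (V70, blue) ✓
The only A value with inconsistent RHS is A=7.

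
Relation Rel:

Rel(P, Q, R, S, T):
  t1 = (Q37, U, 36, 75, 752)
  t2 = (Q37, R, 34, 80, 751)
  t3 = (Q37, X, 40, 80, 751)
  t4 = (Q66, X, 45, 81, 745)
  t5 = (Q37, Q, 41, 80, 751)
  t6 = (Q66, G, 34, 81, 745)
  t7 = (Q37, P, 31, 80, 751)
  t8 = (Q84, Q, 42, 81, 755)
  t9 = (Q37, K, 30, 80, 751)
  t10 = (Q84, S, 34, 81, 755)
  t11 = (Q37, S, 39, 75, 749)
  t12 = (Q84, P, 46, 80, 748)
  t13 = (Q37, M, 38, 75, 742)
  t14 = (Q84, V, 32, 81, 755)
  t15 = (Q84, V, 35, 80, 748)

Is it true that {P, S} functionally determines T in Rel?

(P=Q37, S=75): rows 1, 11, 13 → T takes values {752, 749, 742} — violation
(P=Q37, S=80): rows 2, 3, 5, 7, 9 → T = 751, 751, 751, 751, 751 ✓
(P=Q66, S=81): rows 4, 6 → T = 745, 745 ✓
(P=Q84, S=81): rows 8, 10, 14 → T = 755, 755, 755 ✓
(P=Q84, S=80): rows 12, 15 → T = 748, 748 ✓
Two rows agree on {P, S} but differ on T, so {P, S} → T does not hold.

No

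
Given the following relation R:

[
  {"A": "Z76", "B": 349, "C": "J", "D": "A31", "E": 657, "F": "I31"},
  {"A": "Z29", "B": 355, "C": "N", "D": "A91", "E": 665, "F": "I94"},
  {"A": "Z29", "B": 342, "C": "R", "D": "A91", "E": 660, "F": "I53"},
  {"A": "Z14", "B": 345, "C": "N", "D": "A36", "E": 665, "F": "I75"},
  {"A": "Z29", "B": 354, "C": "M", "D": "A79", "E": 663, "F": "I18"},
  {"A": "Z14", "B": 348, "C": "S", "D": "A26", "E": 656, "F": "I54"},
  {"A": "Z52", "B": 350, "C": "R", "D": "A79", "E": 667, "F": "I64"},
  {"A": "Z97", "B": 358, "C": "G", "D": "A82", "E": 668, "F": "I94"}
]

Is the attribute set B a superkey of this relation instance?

Yes

All 8 rows have distinct B values, so B → (all attributes) holds and B is a superkey.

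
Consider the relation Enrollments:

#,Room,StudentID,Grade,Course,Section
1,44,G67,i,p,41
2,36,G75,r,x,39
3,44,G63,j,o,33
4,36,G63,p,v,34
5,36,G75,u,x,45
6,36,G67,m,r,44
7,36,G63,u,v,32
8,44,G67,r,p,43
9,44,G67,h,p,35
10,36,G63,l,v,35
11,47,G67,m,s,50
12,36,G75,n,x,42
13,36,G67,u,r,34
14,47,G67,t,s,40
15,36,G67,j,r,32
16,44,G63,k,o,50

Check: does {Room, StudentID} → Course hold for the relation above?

(Room=44, StudentID=G67): rows 1, 8, 9 → Course = p, p, p ✓
(Room=36, StudentID=G75): rows 2, 5, 12 → Course = x, x, x ✓
(Room=44, StudentID=G63): rows 3, 16 → Course = o, o ✓
(Room=36, StudentID=G63): rows 4, 7, 10 → Course = v, v, v ✓
(Room=36, StudentID=G67): rows 6, 13, 15 → Course = r, r, r ✓
(Room=47, StudentID=G67): rows 11, 14 → Course = s, s ✓
Every {Room, StudentID} value is associated with a single Course value, so {Room, StudentID} → Course holds.

Yes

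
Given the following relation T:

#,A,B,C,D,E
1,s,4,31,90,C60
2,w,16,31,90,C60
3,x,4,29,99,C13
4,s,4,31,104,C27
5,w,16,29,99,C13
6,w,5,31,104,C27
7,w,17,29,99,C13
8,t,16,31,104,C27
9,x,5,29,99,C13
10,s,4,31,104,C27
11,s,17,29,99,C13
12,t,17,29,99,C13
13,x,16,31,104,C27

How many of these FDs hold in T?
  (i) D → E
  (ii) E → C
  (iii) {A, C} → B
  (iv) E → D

(i) D → E: every LHS value maps to a single RHS value — holds.
(ii) E → C: every LHS value maps to a single RHS value — holds.
(iii) {A, C} → B: (A=w, C=31): rows 2, 6 → B takes values {16, 5} — violation; (A=x, C=29): rows 3, 9 → B takes values {4, 5} — violation; (A=w, C=29): rows 5, 7 → B takes values {16, 17} — violation — fails.
(iv) E → D: every LHS value maps to a single RHS value — holds.
3 of the 4 dependencies hold.

3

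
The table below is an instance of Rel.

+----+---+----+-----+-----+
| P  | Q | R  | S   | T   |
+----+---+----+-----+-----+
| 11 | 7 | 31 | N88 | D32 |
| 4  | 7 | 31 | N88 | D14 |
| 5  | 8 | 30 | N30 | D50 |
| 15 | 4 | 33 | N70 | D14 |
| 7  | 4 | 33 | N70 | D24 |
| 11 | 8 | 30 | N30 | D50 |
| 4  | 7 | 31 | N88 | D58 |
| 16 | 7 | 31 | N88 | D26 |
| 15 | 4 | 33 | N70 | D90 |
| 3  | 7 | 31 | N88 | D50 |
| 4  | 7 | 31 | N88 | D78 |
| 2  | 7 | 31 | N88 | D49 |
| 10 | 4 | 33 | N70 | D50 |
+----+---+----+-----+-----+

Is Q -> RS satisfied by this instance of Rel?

Yes

Q=7: 7 rows → {R,S} = (31, N88), (31, N88), (31, N88), (31, N88), (31, N88), (31, N88), (31, N88) ✓
Q=8: 2 rows → {R,S} = (30, N30), (30, N30) ✓
Q=4: 4 rows → {R,S} = (33, N70), (33, N70), (33, N70), (33, N70) ✓
Every Q value is associated with a single RS value, so Q -> RS holds.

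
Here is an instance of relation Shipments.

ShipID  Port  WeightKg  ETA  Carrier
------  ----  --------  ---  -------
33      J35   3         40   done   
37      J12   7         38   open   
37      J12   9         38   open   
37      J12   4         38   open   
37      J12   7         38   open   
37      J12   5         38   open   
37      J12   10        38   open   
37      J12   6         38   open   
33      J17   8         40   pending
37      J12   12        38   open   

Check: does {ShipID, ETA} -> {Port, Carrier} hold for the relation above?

(ShipID=33, ETA=40): 2 rows → {Port,Carrier} takes values {(J35, done), (J17, pending)} — violation
(ShipID=37, ETA=38): 8 rows → {Port,Carrier} = (J12, open), (J12, open), (J12, open), (J12, open), (J12, open), (J12, open), (J12, open), (J12, open) ✓
Two rows agree on {ShipID, ETA} but differ on {Port, Carrier}, so {ShipID, ETA} -> {Port, Carrier} does not hold.

No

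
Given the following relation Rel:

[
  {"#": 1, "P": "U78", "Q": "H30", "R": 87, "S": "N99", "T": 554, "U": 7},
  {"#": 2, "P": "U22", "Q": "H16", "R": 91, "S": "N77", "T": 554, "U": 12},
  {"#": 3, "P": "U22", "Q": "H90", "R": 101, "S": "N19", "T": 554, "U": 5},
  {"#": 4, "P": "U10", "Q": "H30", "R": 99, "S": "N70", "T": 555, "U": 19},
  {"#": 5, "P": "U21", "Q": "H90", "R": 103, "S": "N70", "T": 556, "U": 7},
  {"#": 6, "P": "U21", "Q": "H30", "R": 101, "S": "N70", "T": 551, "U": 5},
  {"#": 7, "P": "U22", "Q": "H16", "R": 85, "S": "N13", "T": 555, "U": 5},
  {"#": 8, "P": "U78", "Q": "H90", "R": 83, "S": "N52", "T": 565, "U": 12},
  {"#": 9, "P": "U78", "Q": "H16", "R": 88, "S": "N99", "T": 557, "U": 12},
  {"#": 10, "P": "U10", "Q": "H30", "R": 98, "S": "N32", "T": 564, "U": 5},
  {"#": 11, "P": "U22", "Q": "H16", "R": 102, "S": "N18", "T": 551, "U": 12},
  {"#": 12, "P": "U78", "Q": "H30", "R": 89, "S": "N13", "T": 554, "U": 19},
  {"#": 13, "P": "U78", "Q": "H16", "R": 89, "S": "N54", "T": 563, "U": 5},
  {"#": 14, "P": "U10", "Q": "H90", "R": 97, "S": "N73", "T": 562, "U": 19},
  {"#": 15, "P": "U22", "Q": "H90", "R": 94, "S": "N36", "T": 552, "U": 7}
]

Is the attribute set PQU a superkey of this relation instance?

Rows 2 and 11 have the same PQU value (P=U22, Q=H16, U=12) but are distinct tuples, so PQU does not determine every attribute — not a superkey.

No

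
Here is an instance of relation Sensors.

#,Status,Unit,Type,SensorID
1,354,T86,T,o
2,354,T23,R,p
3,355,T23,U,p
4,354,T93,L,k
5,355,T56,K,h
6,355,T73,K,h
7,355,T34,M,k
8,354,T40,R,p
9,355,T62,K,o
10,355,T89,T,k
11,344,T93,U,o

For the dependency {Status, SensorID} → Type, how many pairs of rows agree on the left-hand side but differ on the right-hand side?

1

(Status=354, SensorID=p): all 2 rows agree on Type — 0 pairs.
(Status=355, SensorID=h): all 2 rows agree on Type — 0 pairs.
(Status=355, SensorID=k): violating pairs (7,10) — 1 pair.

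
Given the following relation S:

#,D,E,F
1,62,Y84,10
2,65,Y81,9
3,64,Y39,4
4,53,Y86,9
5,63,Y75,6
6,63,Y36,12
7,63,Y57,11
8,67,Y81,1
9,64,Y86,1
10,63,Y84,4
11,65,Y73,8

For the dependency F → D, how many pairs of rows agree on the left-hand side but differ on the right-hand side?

F=9: violating pairs (2,4) — 1 pair.
F=4: violating pairs (3,10) — 1 pair.
F=1: violating pairs (8,9) — 1 pair.

3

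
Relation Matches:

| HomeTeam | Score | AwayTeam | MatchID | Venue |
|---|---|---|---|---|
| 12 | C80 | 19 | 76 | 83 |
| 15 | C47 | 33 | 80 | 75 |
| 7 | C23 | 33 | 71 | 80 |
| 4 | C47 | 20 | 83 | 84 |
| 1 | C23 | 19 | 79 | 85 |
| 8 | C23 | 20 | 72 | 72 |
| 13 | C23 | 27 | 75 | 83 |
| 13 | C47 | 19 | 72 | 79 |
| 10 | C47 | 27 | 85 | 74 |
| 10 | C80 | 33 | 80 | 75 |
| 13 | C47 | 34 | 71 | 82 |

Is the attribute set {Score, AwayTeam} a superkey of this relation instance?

All 11 rows have distinct {Score, AwayTeam} values, so {Score, AwayTeam} → (all attributes) holds and {Score, AwayTeam} is a superkey.

Yes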